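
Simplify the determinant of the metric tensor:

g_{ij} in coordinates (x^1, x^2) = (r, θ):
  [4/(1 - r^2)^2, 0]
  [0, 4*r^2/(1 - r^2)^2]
For a 2×2 metric: det(g) = g_{11}·g_{22} - g_{12}·g_{21}
= (4/(1 - r^2)^2)·(4*r^2/(1 - r^2)^2) - (0)·(0)
= 16*r^2/(1 - r^2)^4 - 0
det(g) = 16*r^2/(1 - r^2)^4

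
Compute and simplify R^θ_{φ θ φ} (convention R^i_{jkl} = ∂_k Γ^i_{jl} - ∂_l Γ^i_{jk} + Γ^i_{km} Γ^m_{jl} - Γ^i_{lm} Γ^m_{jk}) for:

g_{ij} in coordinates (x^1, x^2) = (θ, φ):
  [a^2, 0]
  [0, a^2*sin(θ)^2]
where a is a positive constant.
Non-zero Christoffel symbols (Γ^k_{ij} = Γ^k_{ji}):
Γ^θ_{φ φ} = -sin(2*θ)/2
Γ^φ_{θ φ} = 1/tan(θ)
R^θ_{φ θ φ} = ∂_θ Γ^θ_{φ φ} - ∂_φ Γ^θ_{φ θ} + Γ^θ_{θ m} Γ^m_{φ φ} - Γ^θ_{φ m} Γ^m_{φ θ}
  = (-cos(2*θ)) - (0) + (0) - (-cos(θ)^2) = sin(θ)^2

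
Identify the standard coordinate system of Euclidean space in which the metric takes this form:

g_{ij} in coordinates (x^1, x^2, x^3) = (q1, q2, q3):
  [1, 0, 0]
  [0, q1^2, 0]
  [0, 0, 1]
The line element ds^2 = dq1^2 + q1^2 dq2^2 + dq3^2 is dr^2 + r^2 dθ^2 + dz^2 with q1 = r, q2 = θ, q3 = z.
cylindrical coordinates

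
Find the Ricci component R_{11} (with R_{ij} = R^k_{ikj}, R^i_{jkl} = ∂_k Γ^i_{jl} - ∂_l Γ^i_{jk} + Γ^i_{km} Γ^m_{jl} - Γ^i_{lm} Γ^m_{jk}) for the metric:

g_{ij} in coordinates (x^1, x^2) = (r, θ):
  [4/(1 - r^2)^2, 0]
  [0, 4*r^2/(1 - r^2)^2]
Non-zero Christoffel symbols (Γ^k_{ij} = Γ^k_{ji}):
Γ^r_{r r} = 2*r/(1 - r^2)
Γ^r_{θ θ} = (r^3 + r)/(r^2 - 1)
Γ^θ_{r θ} = (-r^2 - 1)/(r^3 - r)
R^r_{r r r} = 0 (a repeated index in an antisymmetric pair)
R^θ_{r θ r} = ∂_θ Γ^θ_{r r} - ∂_r Γ^θ_{r θ} + Γ^θ_{θ m} Γ^m_{r r} - Γ^θ_{r m} Γ^m_{r θ}
  = (0) - ((r^4 + 4*r^2 - 1)/(r^3 - r)^2) + (2*(r^2 + 1)/(r^2 - 1)^2) - ((r^2 + 1)^2/(r^3 - r)^2) = -4/(r^2 - 1)^2
R_{rr} = R^r_{r r r} + R^θ_{r θ r} = (0) + (-4/(r^2 - 1)^2) = -4/(r^2 - 1)^2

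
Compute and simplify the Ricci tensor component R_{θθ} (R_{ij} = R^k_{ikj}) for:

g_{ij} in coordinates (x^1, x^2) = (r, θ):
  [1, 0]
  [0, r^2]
Non-zero Christoffel symbols (Γ^k_{ij} = Γ^k_{ji}):
Γ^r_{θ θ} = -r
Γ^θ_{r θ} = 1/r
R^r_{θ r θ} = ∂_r Γ^r_{θ θ} - ∂_θ Γ^r_{θ r} + Γ^r_{r m} Γ^m_{θ θ} - Γ^r_{θ m} Γ^m_{θ r}
  = (-1) - (0) + (0) - (-1) = 0
R^θ_{θ θ θ} = 0 (a repeated index in an antisymmetric pair)
R_{θθ} = R^r_{θ r θ} + R^θ_{θ θ θ} = (0) + (0) = 0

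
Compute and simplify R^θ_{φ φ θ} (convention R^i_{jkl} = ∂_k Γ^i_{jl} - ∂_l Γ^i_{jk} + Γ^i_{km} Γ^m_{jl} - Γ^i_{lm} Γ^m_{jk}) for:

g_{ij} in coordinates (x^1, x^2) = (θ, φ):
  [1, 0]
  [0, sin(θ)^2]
Non-zero Christoffel symbols (Γ^k_{ij} = Γ^k_{ji}):
Γ^θ_{φ φ} = -sin(2*θ)/2
Γ^φ_{θ φ} = 1/tan(θ)
R^θ_{φ φ θ} = ∂_φ Γ^θ_{φ θ} - ∂_θ Γ^θ_{φ φ} + Γ^θ_{φ m} Γ^m_{φ θ} - Γ^θ_{θ m} Γ^m_{φ φ}
  = (0) - (-cos(2*θ)) + (-cos(θ)^2) - (0) = -sin(θ)^2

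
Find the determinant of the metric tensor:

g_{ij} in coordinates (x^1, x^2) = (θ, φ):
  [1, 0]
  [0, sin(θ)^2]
For a 2×2 metric: det(g) = g_{11}·g_{22} - g_{12}·g_{21}
= (1)·(sin(θ)^2) - (0)·(0)
= sin(θ)^2 - 0
det(g) = sin(θ)^2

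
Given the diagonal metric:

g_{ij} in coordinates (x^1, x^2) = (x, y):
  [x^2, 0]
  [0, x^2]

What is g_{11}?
With x^1 = x, x^2 = y, g_{11} = g_{xx} is the row-1, column-1 entry of the matrix.
g_{11} = x^2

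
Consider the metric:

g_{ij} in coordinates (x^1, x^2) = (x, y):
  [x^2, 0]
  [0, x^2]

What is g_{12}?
With x^1 = x, x^2 = y, g_{12} = g_{xy} is the row-1, column-2 entry of the matrix.
g_{12} = 0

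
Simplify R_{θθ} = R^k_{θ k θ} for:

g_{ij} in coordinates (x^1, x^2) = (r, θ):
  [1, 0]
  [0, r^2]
Non-zero Christoffel symbols (Γ^k_{ij} = Γ^k_{ji}):
Γ^r_{θ θ} = -r
Γ^θ_{r θ} = 1/r
R^r_{θ r θ} = ∂_r Γ^r_{θ θ} - ∂_θ Γ^r_{θ r} + Γ^r_{r m} Γ^m_{θ θ} - Γ^r_{θ m} Γ^m_{θ r}
  = (-1) - (0) + (0) - (-1) = 0
R^θ_{θ θ θ} = 0 (a repeated index in an antisymmetric pair)
R_{θθ} = R^r_{θ r θ} + R^θ_{θ θ θ} = (0) + (0) = 0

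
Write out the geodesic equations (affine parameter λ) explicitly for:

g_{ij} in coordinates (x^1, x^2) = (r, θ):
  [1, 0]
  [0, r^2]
Geodesic equation: d^2x^k/dλ^2 + Γ^k_{ij} (dx^i/dλ)(dx^j/dλ) = 0.
Non-zero Christoffel symbols:
Γ^r_{θ θ} = -r
Γ^θ_{r θ} = 1/r
Substituting (the symmetric pair Γ^k_{ij}, Γ^k_{ji} combines into a factor 2):
d^2r/dλ^2 - r (dθ/dλ)^2 = 0
d^2θ/dλ^2 + (2/r) (dr/dλ)(dθ/dλ) = 0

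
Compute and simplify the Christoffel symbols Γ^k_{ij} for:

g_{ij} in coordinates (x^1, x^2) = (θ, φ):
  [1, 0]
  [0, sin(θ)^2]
Using Γ^k_{ij} = (1/2) g^{km} (∂_i g_{mj} + ∂_j g_{mi} - ∂_m g_{ij}); the metric is diagonal, so only the m = k term contributes.
Non-zero symbols (using the symmetry Γ^k_{ij} = Γ^k_{ji}):
Γ^θ_{φ φ} = (1/2) g^{θθ} (∂_φ g_{θφ} + ∂_φ g_{θφ} - ∂_θ g_{φφ}) = (1/2)(1)((0) + (0) - (sin(2*θ))) = -sin(2*θ)/2
Γ^φ_{θ φ} = (1/2) g^{φφ} (∂_θ g_{φφ} + ∂_φ g_{φθ} - ∂_φ g_{θφ}) = (1/2)(1/sin(θ)^2)((sin(2*θ)) + (0) - (0)) = 1/tan(θ)
All other Christoffel symbols are zero.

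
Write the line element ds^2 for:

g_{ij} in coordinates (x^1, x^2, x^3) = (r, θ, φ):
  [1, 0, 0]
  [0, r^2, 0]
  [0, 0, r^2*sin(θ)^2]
ds^2 = g_{ij} dx^i dx^j; only the non-zero components contribute.
ds^2 = dr^2 + r^2 dθ^2 + r^2*sin(θ)^2 dφ^2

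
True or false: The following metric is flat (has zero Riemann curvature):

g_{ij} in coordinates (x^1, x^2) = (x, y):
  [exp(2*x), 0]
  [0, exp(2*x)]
Non-zero Christoffel symbols:
Γ^x_{x x} = 1
Γ^x_{y y} = -1
Γ^y_{x y} = 1
Ricci tensor: R_{xx} = 0, R_{xy} = 0, R_{yy} = 0
All R_{ij} vanish; in 2 dimensions the Riemann tensor is fully determined by the Ricci tensor, so R^i_{jkl} = 0: the metric is flat (curvilinear coordinates on flat space).
True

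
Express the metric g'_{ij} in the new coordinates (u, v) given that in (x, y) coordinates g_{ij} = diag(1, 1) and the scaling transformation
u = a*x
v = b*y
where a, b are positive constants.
Invert the transformation: x = u/a, y = v/b
g'_{ij} = (∂x^k/∂x'^i)(∂x^l/∂x'^j) g_{kl}; with g_{kl} = δ_{kl} this is Σ_k (∂x^k/∂x'^i)(∂x^k/∂x'^j).
Jacobian: ∂x/∂u = 1/a, ∂x/∂v = 0, ∂y/∂u = 0, ∂y/∂v = 1/b
g'_{uu} = (1/a)(1/a) + (0)(0) = 1/a^2
g'_{uv} = (1/a)(0) + (0)(1/b) = 0
g'_{vv} = (0)(0) + (1/b)(1/b) = 1/b^2
g'_{ij} = diag(1/a^2, 1/b^2)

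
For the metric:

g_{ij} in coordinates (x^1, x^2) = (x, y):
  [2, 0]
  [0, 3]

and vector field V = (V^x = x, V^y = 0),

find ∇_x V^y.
All Christoffel symbols are zero.
∇_x V^y = ∂_x V^y + Γ^y_{x j} V^j
  = (0) + (0)(x) + (0)(0)
  = 0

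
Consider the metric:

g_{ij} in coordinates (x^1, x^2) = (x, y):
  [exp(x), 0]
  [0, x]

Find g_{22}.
With x^1 = x, x^2 = y, g_{22} = g_{yy} is the row-2, column-2 entry of the matrix.
g_{22} = x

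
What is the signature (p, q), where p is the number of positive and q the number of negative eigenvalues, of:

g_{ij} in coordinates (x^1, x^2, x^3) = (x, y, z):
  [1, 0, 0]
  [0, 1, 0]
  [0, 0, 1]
The metric is diagonal, so its eigenvalues are the diagonal entries: 1, 1, 1 (at a generic point, where coordinate-dependent entries are positive).
3 positive, 0 negative.
(3, 0) - Riemannian (positive definite)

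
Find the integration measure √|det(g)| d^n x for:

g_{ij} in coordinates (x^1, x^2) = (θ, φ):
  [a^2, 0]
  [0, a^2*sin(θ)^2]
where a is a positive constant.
det(g) = a^4*sin(θ)^2
√|det(g)| = a^2*sin(θ) (taking 0 < θ < π so that |sin(θ)| = sin(θ))
Volume element: dV = a^2*sin(θ) dθ dφ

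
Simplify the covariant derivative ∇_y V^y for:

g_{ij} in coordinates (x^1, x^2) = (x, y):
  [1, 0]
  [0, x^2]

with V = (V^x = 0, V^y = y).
Non-zero Christoffel symbols:
Γ^x_{y y} = -x
Γ^y_{x y} = 1/x
∇_y V^y = ∂_y V^y + Γ^y_{y j} V^j
  = (1) + (1/x)(0) + (0)(y)
  = 1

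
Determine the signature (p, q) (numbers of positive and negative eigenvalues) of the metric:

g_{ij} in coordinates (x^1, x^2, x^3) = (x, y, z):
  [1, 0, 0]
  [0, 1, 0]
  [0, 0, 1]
The metric is diagonal, so its eigenvalues are the diagonal entries: 1, 1, 1 (at a generic point, where coordinate-dependent entries are positive).
3 positive, 0 negative.
(3, 0) - Riemannian (positive definite)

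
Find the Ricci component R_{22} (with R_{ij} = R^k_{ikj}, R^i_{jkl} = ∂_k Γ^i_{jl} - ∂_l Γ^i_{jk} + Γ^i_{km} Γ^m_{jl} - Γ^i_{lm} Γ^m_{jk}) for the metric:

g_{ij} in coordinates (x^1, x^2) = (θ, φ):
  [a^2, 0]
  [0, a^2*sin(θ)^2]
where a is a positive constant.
Non-zero Christoffel symbols (Γ^k_{ij} = Γ^k_{ji}):
Γ^θ_{φ φ} = -sin(2*θ)/2
Γ^φ_{θ φ} = 1/tan(θ)
R^θ_{φ θ φ} = ∂_θ Γ^θ_{φ φ} - ∂_φ Γ^θ_{φ θ} + Γ^θ_{θ m} Γ^m_{φ φ} - Γ^θ_{φ m} Γ^m_{φ θ}
  = (-cos(2*θ)) - (0) + (0) - (-cos(θ)^2) = sin(θ)^2
R^φ_{φ φ φ} = 0 (a repeated index in an antisymmetric pair)
R_{φφ} = R^θ_{φ θ φ} + R^φ_{φ φ φ} = (sin(θ)^2) + (0) = sin(θ)^2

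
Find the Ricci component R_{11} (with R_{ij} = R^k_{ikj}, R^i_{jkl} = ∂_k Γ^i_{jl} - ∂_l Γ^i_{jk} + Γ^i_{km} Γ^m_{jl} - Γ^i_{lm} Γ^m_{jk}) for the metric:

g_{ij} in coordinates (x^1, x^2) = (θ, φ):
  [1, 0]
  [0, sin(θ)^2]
Non-zero Christoffel symbols (Γ^k_{ij} = Γ^k_{ji}):
Γ^θ_{φ φ} = -sin(2*θ)/2
Γ^φ_{θ φ} = 1/tan(θ)
R^θ_{θ θ θ} = 0 (a repeated index in an antisymmetric pair)
R^φ_{θ φ θ} = ∂_φ Γ^φ_{θ θ} - ∂_θ Γ^φ_{θ φ} + Γ^φ_{φ m} Γ^m_{θ θ} - Γ^φ_{θ m} Γ^m_{θ φ}
  = (0) - (-1/sin(θ)^2) + (0) - (1/tan(θ)^2) = 1
R_{θθ} = R^θ_{θ θ θ} + R^φ_{θ φ θ} = (0) + (1) = 1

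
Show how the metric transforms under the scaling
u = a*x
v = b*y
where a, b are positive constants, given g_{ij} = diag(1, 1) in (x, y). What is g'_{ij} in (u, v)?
Invert the transformation: x = u/a, y = v/b
g'_{ij} = (∂x^k/∂x'^i)(∂x^l/∂x'^j) g_{kl}; with g_{kl} = δ_{kl} this is Σ_k (∂x^k/∂x'^i)(∂x^k/∂x'^j).
Jacobian: ∂x/∂u = 1/a, ∂x/∂v = 0, ∂y/∂u = 0, ∂y/∂v = 1/b
g'_{uu} = (1/a)(1/a) + (0)(0) = 1/a^2
g'_{uv} = (1/a)(0) + (0)(1/b) = 0
g'_{vv} = (0)(0) + (1/b)(1/b) = 1/b^2
g'_{ij} = diag(1/a^2, 1/b^2)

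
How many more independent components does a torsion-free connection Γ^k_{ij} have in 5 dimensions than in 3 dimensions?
Independent components in n dimensions: n × n(n+1)/2 = n^2(n+1)/2.
5D: 5 × 15 = 75
3D: 3 × 6 = 18
Difference = 75 - 18 = 57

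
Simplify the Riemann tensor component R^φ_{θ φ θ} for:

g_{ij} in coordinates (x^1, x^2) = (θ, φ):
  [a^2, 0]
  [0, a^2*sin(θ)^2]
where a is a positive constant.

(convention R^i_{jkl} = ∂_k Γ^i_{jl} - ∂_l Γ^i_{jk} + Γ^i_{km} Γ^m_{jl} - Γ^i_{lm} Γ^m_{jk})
Non-zero Christoffel symbols (Γ^k_{ij} = Γ^k_{ji}):
Γ^θ_{φ φ} = -sin(2*θ)/2
Γ^φ_{θ φ} = 1/tan(θ)
R^φ_{θ φ θ} = ∂_φ Γ^φ_{θ θ} - ∂_θ Γ^φ_{θ φ} + Γ^φ_{φ m} Γ^m_{θ θ} - Γ^φ_{θ m} Γ^m_{θ φ}
  = (0) - (-1/sin(θ)^2) + (0) - (1/tan(θ)^2) = 1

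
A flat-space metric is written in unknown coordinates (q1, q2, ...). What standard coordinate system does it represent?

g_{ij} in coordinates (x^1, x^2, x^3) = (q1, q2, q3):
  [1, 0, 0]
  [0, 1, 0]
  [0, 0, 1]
All components are constant and the metric is the identity, i.e. orthonormal rectilinear coordinates.
Cartesian (3D) coordinates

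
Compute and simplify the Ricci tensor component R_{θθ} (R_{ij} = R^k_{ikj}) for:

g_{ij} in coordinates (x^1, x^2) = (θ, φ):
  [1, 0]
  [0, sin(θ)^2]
Non-zero Christoffel symbols (Γ^k_{ij} = Γ^k_{ji}):
Γ^θ_{φ φ} = -sin(2*θ)/2
Γ^φ_{θ φ} = 1/tan(θ)
R^θ_{θ θ θ} = 0 (a repeated index in an antisymmetric pair)
R^φ_{θ φ θ} = ∂_φ Γ^φ_{θ θ} - ∂_θ Γ^φ_{θ φ} + Γ^φ_{φ m} Γ^m_{θ θ} - Γ^φ_{θ m} Γ^m_{θ φ}
  = (0) - (-1/sin(θ)^2) + (0) - (1/tan(θ)^2) = 1
R_{θθ} = R^θ_{θ θ θ} + R^φ_{θ φ θ} = (0) + (1) = 1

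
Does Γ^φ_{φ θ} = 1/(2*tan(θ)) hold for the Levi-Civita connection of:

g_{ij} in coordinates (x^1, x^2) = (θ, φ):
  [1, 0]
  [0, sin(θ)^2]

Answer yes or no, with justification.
Γ^φ_{φ θ} = (1/2) g^{φφ} (∂_φ g_{φθ} + ∂_θ g_{φφ} - ∂_φ g_{φθ}) = (1/2)(1/sin(θ)^2)((0) + (sin(2*θ)) - (0)) = 1/tan(θ)
This differs from the proposed value 1/(2*tan(θ)).
No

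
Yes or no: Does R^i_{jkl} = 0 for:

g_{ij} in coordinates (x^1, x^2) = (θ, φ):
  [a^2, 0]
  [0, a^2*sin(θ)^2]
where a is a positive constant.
Non-zero Christoffel symbols:
Γ^θ_{φ φ} = -sin(2*θ)/2
Γ^φ_{θ φ} = 1/tan(θ)
Ricci tensor: R_{θθ} = 1, R_{θφ} = 0, R_{φφ} = sin(θ)^2
The Ricci tensor is non-zero, so the Riemann tensor is non-zero: not flat.
No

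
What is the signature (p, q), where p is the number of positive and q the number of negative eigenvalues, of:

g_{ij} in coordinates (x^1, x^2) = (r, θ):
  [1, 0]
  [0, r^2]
The metric is diagonal, so its eigenvalues are the diagonal entries: 1, r^2 (at a generic point, where coordinate-dependent entries are positive).
2 positive, 0 negative.
(2, 0) - Riemannian (positive definite)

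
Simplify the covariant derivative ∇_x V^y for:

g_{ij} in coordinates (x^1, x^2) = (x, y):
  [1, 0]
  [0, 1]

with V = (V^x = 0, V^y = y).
All Christoffel symbols are zero.
∇_x V^y = ∂_x V^y + Γ^y_{x j} V^j
  = (0) + (0)(0) + (0)(y)
  = 0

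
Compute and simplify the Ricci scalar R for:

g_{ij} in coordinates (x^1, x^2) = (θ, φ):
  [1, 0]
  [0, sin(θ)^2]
Non-zero Christoffel symbols (Γ^k_{ij} = Γ^k_{ji}):
Γ^θ_{φ φ} = -sin(2*θ)/2
Γ^φ_{θ φ} = 1/tan(θ)
Ricci tensor (R_{ij} = R^k_{ikj}): R_{θθ} = 1, R_{θφ} = 0, R_{φφ} = sin(θ)^2
Inverse metric: g^{θθ} = 1, g^{φφ} = 1/sin(θ)^2
R = g^{ij} R_{ij} = (1)(1) + (1/sin(θ)^2)(sin(θ)^2) = 2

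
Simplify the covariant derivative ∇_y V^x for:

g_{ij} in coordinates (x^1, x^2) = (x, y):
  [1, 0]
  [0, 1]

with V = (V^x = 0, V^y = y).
All Christoffel symbols are zero.
∇_y V^x = ∂_y V^x + Γ^x_{y j} V^j
  = (0) + (0)(0) + (0)(y)
  = 0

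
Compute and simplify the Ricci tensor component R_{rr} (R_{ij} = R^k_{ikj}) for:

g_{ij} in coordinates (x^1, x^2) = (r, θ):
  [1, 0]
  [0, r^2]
Non-zero Christoffel symbols (Γ^k_{ij} = Γ^k_{ji}):
Γ^r_{θ θ} = -r
Γ^θ_{r θ} = 1/r
R^r_{r r r} = 0 (a repeated index in an antisymmetric pair)
R^θ_{r θ r} = ∂_θ Γ^θ_{r r} - ∂_r Γ^θ_{r θ} + Γ^θ_{θ m} Γ^m_{r r} - Γ^θ_{r m} Γ^m_{r θ}
  = (0) - (-1/r^2) + (0) - (1/r^2) = 0
R_{rr} = R^r_{r r r} + R^θ_{r θ r} = (0) + (0) = 0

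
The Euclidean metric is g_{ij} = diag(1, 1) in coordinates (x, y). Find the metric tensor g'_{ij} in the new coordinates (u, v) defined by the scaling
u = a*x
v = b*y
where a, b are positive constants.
Invert the transformation: x = u/a, y = v/b
g'_{ij} = (∂x^k/∂x'^i)(∂x^l/∂x'^j) g_{kl}; with g_{kl} = δ_{kl} this is Σ_k (∂x^k/∂x'^i)(∂x^k/∂x'^j).
Jacobian: ∂x/∂u = 1/a, ∂x/∂v = 0, ∂y/∂u = 0, ∂y/∂v = 1/b
g'_{uu} = (1/a)(1/a) + (0)(0) = 1/a^2
g'_{uv} = (1/a)(0) + (0)(1/b) = 0
g'_{vv} = (0)(0) + (1/b)(1/b) = 1/b^2
g'_{ij} = diag(1/a^2, 1/b^2)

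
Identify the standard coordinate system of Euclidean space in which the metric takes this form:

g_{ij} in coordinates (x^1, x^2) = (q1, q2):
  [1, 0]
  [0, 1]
All components are constant and the metric is the identity, i.e. orthonormal rectilinear coordinates.
Cartesian (2D) coordinates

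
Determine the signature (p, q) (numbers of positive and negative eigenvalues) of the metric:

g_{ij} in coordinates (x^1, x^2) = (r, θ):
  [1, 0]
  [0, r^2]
The metric is diagonal, so its eigenvalues are the diagonal entries: 1, r^2 (at a generic point, where coordinate-dependent entries are positive).
2 positive, 0 negative.
(2, 0) - Riemannian (positive definite)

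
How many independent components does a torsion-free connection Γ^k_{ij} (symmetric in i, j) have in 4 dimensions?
Γ^k_{ij} has n choices for the upper index and n(n+1)/2 independent symmetric lower index pairs.
Total = 4 × 4×5/2 = 4 × 10 = 40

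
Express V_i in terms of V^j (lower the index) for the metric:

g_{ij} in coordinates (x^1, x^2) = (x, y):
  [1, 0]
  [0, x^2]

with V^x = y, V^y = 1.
V_i = g_{ij} V^j:
V_x = (1)(y) + (0)(1) = y
V_y = (0)(y) + (x^2)(1) = x^2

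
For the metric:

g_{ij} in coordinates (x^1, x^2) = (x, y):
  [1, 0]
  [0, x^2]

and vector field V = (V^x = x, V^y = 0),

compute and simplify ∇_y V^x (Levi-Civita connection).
Non-zero Christoffel symbols:
Γ^x_{y y} = -x
Γ^y_{x y} = 1/x
∇_y V^x = ∂_y V^x + Γ^x_{y j} V^j
  = (0) + (0)(x) + (-x)(0)
  = 0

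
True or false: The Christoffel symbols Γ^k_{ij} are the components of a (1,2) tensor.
Under a change of coordinates Γ picks up an inhomogeneous term ∂²x/∂x'∂x'; e.g. Γ = 0 in Cartesian coordinates but Γ^r_{θθ} = -r in polar coordinates on the same flat plane.
False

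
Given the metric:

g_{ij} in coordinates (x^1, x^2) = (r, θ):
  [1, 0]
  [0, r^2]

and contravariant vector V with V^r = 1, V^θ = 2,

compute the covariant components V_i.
V_i = g_{ij} V^j:
V_r = (1)(1) + (0)(2) = 1
V_θ = (0)(1) + (r^2)(2) = 2*r^2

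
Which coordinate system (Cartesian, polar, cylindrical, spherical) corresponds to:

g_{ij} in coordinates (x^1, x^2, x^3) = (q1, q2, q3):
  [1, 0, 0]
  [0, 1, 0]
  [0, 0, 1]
All components are constant and the metric is the identity, i.e. orthonormal rectilinear coordinates.
Cartesian (3D) coordinates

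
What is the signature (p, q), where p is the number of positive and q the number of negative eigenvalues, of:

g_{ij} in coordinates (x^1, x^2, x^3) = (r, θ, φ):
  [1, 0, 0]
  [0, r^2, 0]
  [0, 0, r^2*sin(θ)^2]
The metric is diagonal, so its eigenvalues are the diagonal entries: 1, r^2, r^2*sin(θ)^2 (at a generic point, where coordinate-dependent entries are positive).
3 positive, 0 negative.
(3, 0) - Riemannian (positive definite)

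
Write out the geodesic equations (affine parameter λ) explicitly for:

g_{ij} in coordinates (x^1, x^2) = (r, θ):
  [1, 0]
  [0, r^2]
Geodesic equation: d^2x^k/dλ^2 + Γ^k_{ij} (dx^i/dλ)(dx^j/dλ) = 0.
Non-zero Christoffel symbols:
Γ^r_{θ θ} = -r
Γ^θ_{r θ} = 1/r
Substituting (the symmetric pair Γ^k_{ij}, Γ^k_{ji} combines into a factor 2):
d^2r/dλ^2 - r (dθ/dλ)^2 = 0
d^2θ/dλ^2 + (2/r) (dr/dλ)(dθ/dλ) = 0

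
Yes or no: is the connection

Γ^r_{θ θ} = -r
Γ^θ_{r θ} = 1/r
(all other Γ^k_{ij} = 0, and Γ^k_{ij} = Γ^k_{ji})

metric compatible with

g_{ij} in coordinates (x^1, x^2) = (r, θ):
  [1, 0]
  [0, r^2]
Using ∇_k g_{ij} = ∂_k g_{ij} - Γ^m_{ki} g_{mj} - Γ^m_{kj} g_{im}:
e.g. ∇_r g_{θθ} = (2*r) - (r) - (r) = 0
Every component ∇_k g_{ij} vanishes: the connection is metric compatible.
Yes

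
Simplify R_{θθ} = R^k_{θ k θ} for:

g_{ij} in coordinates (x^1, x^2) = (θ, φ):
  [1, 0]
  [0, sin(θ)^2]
Non-zero Christoffel symbols (Γ^k_{ij} = Γ^k_{ji}):
Γ^θ_{φ φ} = -sin(2*θ)/2
Γ^φ_{θ φ} = 1/tan(θ)
R^θ_{θ θ θ} = 0 (a repeated index in an antisymmetric pair)
R^φ_{θ φ θ} = ∂_φ Γ^φ_{θ θ} - ∂_θ Γ^φ_{θ φ} + Γ^φ_{φ m} Γ^m_{θ θ} - Γ^φ_{θ m} Γ^m_{θ φ}
  = (0) - (-1/sin(θ)^2) + (0) - (1/tan(θ)^2) = 1
R_{θθ} = R^θ_{θ θ θ} + R^φ_{θ φ θ} = (0) + (1) = 1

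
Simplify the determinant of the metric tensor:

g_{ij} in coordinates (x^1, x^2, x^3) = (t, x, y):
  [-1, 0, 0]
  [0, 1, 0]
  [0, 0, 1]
Diagonal metric: det(g) = g_{11}·g_{22}·g_{33}
= (-1)·(1)·(1)
det(g) = -1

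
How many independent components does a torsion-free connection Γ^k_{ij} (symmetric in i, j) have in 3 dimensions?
Γ^k_{ij} has n choices for the upper index and n(n+1)/2 independent symmetric lower index pairs.
Total = 3 × 3×4/2 = 3 × 6 = 18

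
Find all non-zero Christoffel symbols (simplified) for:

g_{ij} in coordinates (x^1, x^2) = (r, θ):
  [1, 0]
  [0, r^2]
Using Γ^k_{ij} = (1/2) g^{km} (∂_i g_{mj} + ∂_j g_{mi} - ∂_m g_{ij}); the metric is diagonal, so only the m = k term contributes.
Non-zero symbols (using the symmetry Γ^k_{ij} = Γ^k_{ji}):
Γ^r_{θ θ} = (1/2) g^{rr} (∂_θ g_{rθ} + ∂_θ g_{rθ} - ∂_r g_{θθ}) = (1/2)(1)((0) + (0) - (2*r)) = -r
Γ^θ_{r θ} = (1/2) g^{θθ} (∂_r g_{θθ} + ∂_θ g_{θr} - ∂_θ g_{rθ}) = (1/2)(1/r^2)((2*r) + (0) - (0)) = 1/r
All other Christoffel symbols are zero.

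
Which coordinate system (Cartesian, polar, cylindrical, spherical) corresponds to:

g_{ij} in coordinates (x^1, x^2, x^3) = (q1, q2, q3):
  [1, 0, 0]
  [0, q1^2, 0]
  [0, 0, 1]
The line element ds^2 = dq1^2 + q1^2 dq2^2 + dq3^2 is dr^2 + r^2 dθ^2 + dz^2 with q1 = r, q2 = θ, q3 = z.
cylindrical coordinates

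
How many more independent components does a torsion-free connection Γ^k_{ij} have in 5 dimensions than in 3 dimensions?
Independent components in n dimensions: n × n(n+1)/2 = n^2(n+1)/2.
5D: 5 × 15 = 75
3D: 3 × 6 = 18
Difference = 75 - 18 = 57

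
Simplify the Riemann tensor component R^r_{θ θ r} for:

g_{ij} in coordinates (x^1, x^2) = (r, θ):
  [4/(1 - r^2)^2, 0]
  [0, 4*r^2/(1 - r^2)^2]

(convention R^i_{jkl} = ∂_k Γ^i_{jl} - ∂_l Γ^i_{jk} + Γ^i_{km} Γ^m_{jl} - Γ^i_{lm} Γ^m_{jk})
Non-zero Christoffel symbols (Γ^k_{ij} = Γ^k_{ji}):
Γ^r_{r r} = 2*r/(1 - r^2)
Γ^r_{θ θ} = (r^3 + r)/(r^2 - 1)
Γ^θ_{r θ} = (-r^2 - 1)/(r^3 - r)
R^r_{θ θ r} = ∂_θ Γ^r_{θ r} - ∂_r Γ^r_{θ θ} + Γ^r_{θ m} Γ^m_{θ r} - Γ^r_{r m} Γ^m_{θ θ}
  = (0) - ((r^4 - 4*r^2 - 1)/(r^2 - 1)^2) + (-(r^2 + 1)^2/(r^2 - 1)^2) - (-2*r^2*(r^2 + 1)/(r^2 - 1)^2) = 4*r^2/(r^2 - 1)^2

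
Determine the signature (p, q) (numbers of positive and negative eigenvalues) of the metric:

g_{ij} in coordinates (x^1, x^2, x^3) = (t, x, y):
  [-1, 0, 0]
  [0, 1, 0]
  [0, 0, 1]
The metric is diagonal, so its eigenvalues are the diagonal entries: -1, 1, 1 (at a generic point, where coordinate-dependent entries are positive).
2 positive, 1 negative.
(2, 1) - Lorentzian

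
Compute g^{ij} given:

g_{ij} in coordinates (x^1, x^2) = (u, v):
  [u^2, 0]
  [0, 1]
The metric is diagonal, so g^{ij} is diagonal with entries 1/g_{ii}: diag(1/(u^2), 1).
g^{ij}:
  [1/u^2, 0]
  [0, 1]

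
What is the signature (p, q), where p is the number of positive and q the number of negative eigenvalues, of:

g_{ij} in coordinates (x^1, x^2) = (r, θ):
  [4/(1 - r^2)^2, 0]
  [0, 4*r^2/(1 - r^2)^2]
The metric is diagonal, so its eigenvalues are the diagonal entries: 4/(1 - r^2)^2, 4*r^2/(1 - r^2)^2 (at a generic point, where coordinate-dependent entries are positive).
2 positive, 0 negative.
(2, 0) - Riemannian (positive definite)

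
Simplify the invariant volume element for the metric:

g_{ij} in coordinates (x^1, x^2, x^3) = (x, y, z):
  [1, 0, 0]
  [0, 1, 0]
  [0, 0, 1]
det(g) = 1
√|det(g)| = 1
Volume element: dV = 1 dx dy dz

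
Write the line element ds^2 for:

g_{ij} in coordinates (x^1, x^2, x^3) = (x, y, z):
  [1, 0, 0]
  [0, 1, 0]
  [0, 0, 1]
ds^2 = g_{ij} dx^i dx^j; only the non-zero components contribute.
ds^2 = dx^2 + dy^2 + dz^2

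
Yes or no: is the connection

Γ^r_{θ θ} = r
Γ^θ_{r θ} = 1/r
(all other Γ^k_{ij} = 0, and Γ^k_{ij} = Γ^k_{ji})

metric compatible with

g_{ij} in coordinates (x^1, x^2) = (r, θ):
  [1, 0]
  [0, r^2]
Using ∇_k g_{ij} = ∂_k g_{ij} - Γ^m_{ki} g_{mj} - Γ^m_{kj} g_{im}:
∇_θ g_{rθ} = (0) - (r) - (r) = -2*r ≠ 0
So the connection is not metric compatible (it is not the Levi-Civita connection).
No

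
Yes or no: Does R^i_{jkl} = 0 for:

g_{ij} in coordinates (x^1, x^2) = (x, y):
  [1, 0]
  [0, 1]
All metric components are constant, so every Christoffel symbol vanishes and R^i_{jkl} = 0.
Yes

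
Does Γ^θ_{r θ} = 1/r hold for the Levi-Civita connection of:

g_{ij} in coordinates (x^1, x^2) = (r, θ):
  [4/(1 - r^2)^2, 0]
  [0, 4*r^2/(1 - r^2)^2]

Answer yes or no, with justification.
Γ^θ_{r θ} = (1/2) g^{θθ} (∂_r g_{θθ} + ∂_θ g_{θr} - ∂_θ g_{rθ}) = (1/2)((1 - r^2)^2/(4*r^2))((-8*(r^3 + r)/(r^2 - 1)^3) + (0) - (0)) = (-r^2 - 1)/(r^3 - r)
This differs from the proposed value 1/r.
No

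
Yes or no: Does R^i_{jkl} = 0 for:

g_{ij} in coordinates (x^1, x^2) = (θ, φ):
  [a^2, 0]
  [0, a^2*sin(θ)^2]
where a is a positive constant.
Non-zero Christoffel symbols:
Γ^θ_{φ φ} = -sin(2*θ)/2
Γ^φ_{θ φ} = 1/tan(θ)
Ricci tensor: R_{θθ} = 1, R_{θφ} = 0, R_{φφ} = sin(θ)^2
The Ricci tensor is non-zero, so the Riemann tensor is non-zero: not flat.
No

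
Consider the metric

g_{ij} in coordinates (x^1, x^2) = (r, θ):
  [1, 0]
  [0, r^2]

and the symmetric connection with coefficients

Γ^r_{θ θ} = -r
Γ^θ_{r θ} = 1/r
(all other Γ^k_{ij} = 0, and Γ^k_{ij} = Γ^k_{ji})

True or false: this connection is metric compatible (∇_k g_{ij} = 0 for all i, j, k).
Using ∇_k g_{ij} = ∂_k g_{ij} - Γ^m_{ki} g_{mj} - Γ^m_{kj} g_{im}:
e.g. ∇_r g_{θθ} = (2*r) - (r) - (r) = 0
Every component ∇_k g_{ij} vanishes: the connection is metric compatible.
True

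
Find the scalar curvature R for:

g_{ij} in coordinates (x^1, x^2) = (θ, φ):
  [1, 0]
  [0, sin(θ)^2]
Non-zero Christoffel symbols (Γ^k_{ij} = Γ^k_{ji}):
Γ^θ_{φ φ} = -sin(2*θ)/2
Γ^φ_{θ φ} = 1/tan(θ)
Ricci tensor (R_{ij} = R^k_{ikj}): R_{θθ} = 1, R_{θφ} = 0, R_{φφ} = sin(θ)^2
Inverse metric: g^{θθ} = 1, g^{φφ} = 1/sin(θ)^2
R = g^{ij} R_{ij} = (1)(1) + (1/sin(θ)^2)(sin(θ)^2) = 2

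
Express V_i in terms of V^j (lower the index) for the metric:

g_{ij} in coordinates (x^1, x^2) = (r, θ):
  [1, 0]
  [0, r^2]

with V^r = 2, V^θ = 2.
V_i = g_{ij} V^j:
V_r = (1)(2) + (0)(2) = 2
V_θ = (0)(2) + (r^2)(2) = 2*r^2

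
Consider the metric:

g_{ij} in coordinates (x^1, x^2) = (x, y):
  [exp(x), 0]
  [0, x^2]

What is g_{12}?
With x^1 = x, x^2 = y, g_{12} = g_{xy} is the row-1, column-2 entry of the matrix.
g_{12} = 0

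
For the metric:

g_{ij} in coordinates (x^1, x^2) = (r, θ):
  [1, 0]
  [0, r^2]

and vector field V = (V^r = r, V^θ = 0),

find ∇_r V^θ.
Non-zero Christoffel symbols:
Γ^r_{θ θ} = -r
Γ^θ_{r θ} = 1/r
∇_r V^θ = ∂_r V^θ + Γ^θ_{r j} V^j
  = (0) + (0)(r) + (1/r)(0)
  = 0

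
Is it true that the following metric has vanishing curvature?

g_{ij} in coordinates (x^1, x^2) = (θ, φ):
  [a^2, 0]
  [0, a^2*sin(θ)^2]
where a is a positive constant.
Non-zero Christoffel symbols:
Γ^θ_{φ φ} = -sin(2*θ)/2
Γ^φ_{θ φ} = 1/tan(θ)
Ricci tensor: R_{θθ} = 1, R_{θφ} = 0, R_{φφ} = sin(θ)^2
The Ricci tensor is non-zero, so the Riemann tensor is non-zero: not flat.
No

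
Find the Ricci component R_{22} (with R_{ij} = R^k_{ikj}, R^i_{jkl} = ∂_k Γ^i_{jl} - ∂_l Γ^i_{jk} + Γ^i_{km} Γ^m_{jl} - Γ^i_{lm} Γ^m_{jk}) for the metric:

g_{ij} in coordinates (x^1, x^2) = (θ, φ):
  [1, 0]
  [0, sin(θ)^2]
Non-zero Christoffel symbols (Γ^k_{ij} = Γ^k_{ji}):
Γ^θ_{φ φ} = -sin(2*θ)/2
Γ^φ_{θ φ} = 1/tan(θ)
R^θ_{φ θ φ} = ∂_θ Γ^θ_{φ φ} - ∂_φ Γ^θ_{φ θ} + Γ^θ_{θ m} Γ^m_{φ φ} - Γ^θ_{φ m} Γ^m_{φ θ}
  = (-cos(2*θ)) - (0) + (0) - (-cos(θ)^2) = sin(θ)^2
R^φ_{φ φ φ} = 0 (a repeated index in an antisymmetric pair)
R_{φφ} = R^θ_{φ θ φ} + R^φ_{φ φ φ} = (sin(θ)^2) + (0) = sin(θ)^2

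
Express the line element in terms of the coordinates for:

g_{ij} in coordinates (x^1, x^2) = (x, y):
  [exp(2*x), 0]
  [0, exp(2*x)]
ds^2 = g_{ij} dx^i dx^j; only the non-zero components contribute.
ds^2 = exp(2*x) dx^2 + exp(2*x) dy^2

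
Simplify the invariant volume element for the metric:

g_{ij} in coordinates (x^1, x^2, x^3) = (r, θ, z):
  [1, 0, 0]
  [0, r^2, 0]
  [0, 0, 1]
det(g) = r^2
√|det(g)| = r
Volume element: dV = r dr dθ dz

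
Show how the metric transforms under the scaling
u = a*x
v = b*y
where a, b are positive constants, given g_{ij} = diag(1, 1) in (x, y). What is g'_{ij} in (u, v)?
Invert the transformation: x = u/a, y = v/b
g'_{ij} = (∂x^k/∂x'^i)(∂x^l/∂x'^j) g_{kl}; with g_{kl} = δ_{kl} this is Σ_k (∂x^k/∂x'^i)(∂x^k/∂x'^j).
Jacobian: ∂x/∂u = 1/a, ∂x/∂v = 0, ∂y/∂u = 0, ∂y/∂v = 1/b
g'_{uu} = (1/a)(1/a) + (0)(0) = 1/a^2
g'_{uv} = (1/a)(0) + (0)(1/b) = 0
g'_{vv} = (0)(0) + (1/b)(1/b) = 1/b^2
g'_{ij} = diag(1/a^2, 1/b^2)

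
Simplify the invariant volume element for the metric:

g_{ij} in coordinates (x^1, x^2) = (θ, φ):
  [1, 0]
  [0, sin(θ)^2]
det(g) = sin(θ)^2
√|det(g)| = sin(θ) (taking 0 < θ < π so that |sin(θ)| = sin(θ))
Volume element: dV = sin(θ) dθ dφ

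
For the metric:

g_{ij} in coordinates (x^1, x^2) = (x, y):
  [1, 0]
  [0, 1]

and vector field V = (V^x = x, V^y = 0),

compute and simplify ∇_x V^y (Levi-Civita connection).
All Christoffel symbols are zero.
∇_x V^y = ∂_x V^y + Γ^y_{x j} V^j
  = (0) + (0)(x) + (0)(0)
  = 0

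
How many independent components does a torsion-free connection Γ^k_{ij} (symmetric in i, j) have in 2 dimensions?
Γ^k_{ij} has n choices for the upper index and n(n+1)/2 independent symmetric lower index pairs.
Total = 2 × 2×3/2 = 2 × 3 = 6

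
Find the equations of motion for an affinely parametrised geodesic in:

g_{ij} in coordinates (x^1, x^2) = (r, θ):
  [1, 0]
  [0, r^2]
Geodesic equation: d^2x^k/dλ^2 + Γ^k_{ij} (dx^i/dλ)(dx^j/dλ) = 0.
Non-zero Christoffel symbols:
Γ^r_{θ θ} = -r
Γ^θ_{r θ} = 1/r
Substituting (the symmetric pair Γ^k_{ij}, Γ^k_{ji} combines into a factor 2):
d^2r/dλ^2 - r (dθ/dλ)^2 = 0
d^2θ/dλ^2 + (2/r) (dr/dλ)(dθ/dλ) = 0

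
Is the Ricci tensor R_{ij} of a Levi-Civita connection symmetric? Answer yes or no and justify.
R_{ij} = R^k_{ikj}; the pair symmetry R_{kilj} = R_{ljki} gives R_{ij} = R_{ji}.
Yes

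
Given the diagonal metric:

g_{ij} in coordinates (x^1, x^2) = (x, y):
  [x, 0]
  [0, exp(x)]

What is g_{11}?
With x^1 = x, x^2 = y, g_{11} = g_{xx} is the row-1, column-1 entry of the matrix.
g_{11} = x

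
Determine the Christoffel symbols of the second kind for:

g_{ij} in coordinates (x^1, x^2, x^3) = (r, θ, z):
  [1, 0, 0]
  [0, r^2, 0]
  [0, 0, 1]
Using Γ^k_{ij} = (1/2) g^{km} (∂_i g_{mj} + ∂_j g_{mi} - ∂_m g_{ij}); the metric is diagonal, so only the m = k term contributes.
Non-zero symbols (using the symmetry Γ^k_{ij} = Γ^k_{ji}):
Γ^r_{θ θ} = (1/2) g^{rr} (∂_θ g_{rθ} + ∂_θ g_{rθ} - ∂_r g_{θθ}) = (1/2)(1)((0) + (0) - (2*r)) = -r
Γ^θ_{r θ} = (1/2) g^{θθ} (∂_r g_{θθ} + ∂_θ g_{θr} - ∂_θ g_{rθ}) = (1/2)(1/r^2)((2*r) + (0) - (0)) = 1/r
All other Christoffel symbols are zero.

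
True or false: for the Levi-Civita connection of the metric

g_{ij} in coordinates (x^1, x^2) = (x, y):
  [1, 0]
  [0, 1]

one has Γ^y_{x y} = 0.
Γ^y_{x y} = (1/2) g^{yy} (∂_x g_{yy} + ∂_y g_{yx} - ∂_y g_{xy}) = (1/2)(1)((0) + (0) - (0)) = 0
This equals the proposed value 0.
True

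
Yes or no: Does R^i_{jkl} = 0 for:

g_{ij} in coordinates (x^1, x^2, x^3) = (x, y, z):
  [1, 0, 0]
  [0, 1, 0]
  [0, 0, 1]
All metric components are constant, so every Christoffel symbol vanishes and R^i_{jkl} = 0.
Yes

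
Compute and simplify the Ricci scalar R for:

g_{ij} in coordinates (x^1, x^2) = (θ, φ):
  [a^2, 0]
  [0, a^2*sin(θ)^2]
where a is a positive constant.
Non-zero Christoffel symbols (Γ^k_{ij} = Γ^k_{ji}):
Γ^θ_{φ φ} = -sin(2*θ)/2
Γ^φ_{θ φ} = 1/tan(θ)
Ricci tensor (R_{ij} = R^k_{ikj}): R_{θθ} = 1, R_{θφ} = 0, R_{φφ} = sin(θ)^2
Inverse metric: g^{θθ} = 1/a^2, g^{φφ} = 1/(a^2*sin(θ)^2)
R = g^{ij} R_{ij} = (1/a^2)(1) + (1/(a^2*sin(θ)^2))(sin(θ)^2) = 2/a^2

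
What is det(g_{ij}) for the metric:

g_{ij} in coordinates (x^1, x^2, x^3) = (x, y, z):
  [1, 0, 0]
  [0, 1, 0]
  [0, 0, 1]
Diagonal metric: det(g) = g_{11}·g_{22}·g_{33}
= (1)·(1)·(1)
det(g) = 1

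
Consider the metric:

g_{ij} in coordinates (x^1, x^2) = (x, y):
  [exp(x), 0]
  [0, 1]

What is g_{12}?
With x^1 = x, x^2 = y, g_{12} = g_{xy} is the row-1, column-2 entry of the matrix.
g_{12} = 0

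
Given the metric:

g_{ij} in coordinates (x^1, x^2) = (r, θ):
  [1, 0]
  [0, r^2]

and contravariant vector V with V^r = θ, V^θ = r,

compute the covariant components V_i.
V_i = g_{ij} V^j:
V_r = (1)(θ) + (0)(r) = θ
V_θ = (0)(θ) + (r^2)(r) = r^3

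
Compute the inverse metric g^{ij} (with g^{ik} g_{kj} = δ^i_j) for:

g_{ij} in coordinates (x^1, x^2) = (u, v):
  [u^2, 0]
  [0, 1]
The metric is diagonal, so g^{ij} is diagonal with entries 1/g_{ii}: diag(1/(u^2), 1).
g^{ij}:
  [1/u^2, 0]
  [0, 1]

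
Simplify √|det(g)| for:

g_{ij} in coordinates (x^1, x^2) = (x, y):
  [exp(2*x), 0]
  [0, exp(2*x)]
det(g) = exp(4*x)
√|det(g)| = exp(2*x)
Volume element: dV = exp(2*x) dx dy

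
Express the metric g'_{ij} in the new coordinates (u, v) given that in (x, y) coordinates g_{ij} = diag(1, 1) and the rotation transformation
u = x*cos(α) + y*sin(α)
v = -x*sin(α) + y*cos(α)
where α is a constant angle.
Invert the transformation: x = u*cos(α) - v*sin(α), y = u*sin(α) + v*cos(α)
g'_{ij} = (∂x^k/∂x'^i)(∂x^l/∂x'^j) g_{kl}; with g_{kl} = δ_{kl} this is Σ_k (∂x^k/∂x'^i)(∂x^k/∂x'^j).
Jacobian: ∂x/∂u = cos(α), ∂x/∂v = -sin(α), ∂y/∂u = sin(α), ∂y/∂v = cos(α)
g'_{uu} = (cos(α))(cos(α)) + (sin(α))(sin(α)) = 1
g'_{uv} = (cos(α))(-sin(α)) + (sin(α))(cos(α)) = 0
g'_{vv} = (-sin(α))(-sin(α)) + (cos(α))(cos(α)) = 1
g'_{ij} = diag(1, 1)
The Euclidean metric is invariant under rotations.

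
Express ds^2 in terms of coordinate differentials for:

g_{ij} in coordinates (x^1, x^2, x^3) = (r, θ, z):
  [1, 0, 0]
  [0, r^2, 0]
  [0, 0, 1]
ds^2 = g_{ij} dx^i dx^j; only the non-zero components contribute.
ds^2 = dr^2 + r^2 dθ^2 + dz^2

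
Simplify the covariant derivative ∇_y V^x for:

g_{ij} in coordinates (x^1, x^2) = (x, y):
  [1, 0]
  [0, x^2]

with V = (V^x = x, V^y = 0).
Non-zero Christoffel symbols:
Γ^x_{y y} = -x
Γ^y_{x y} = 1/x
∇_y V^x = ∂_y V^x + Γ^x_{y j} V^j
  = (0) + (0)(x) + (-x)(0)
  = 0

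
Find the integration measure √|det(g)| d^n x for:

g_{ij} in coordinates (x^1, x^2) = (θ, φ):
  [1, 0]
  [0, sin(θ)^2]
det(g) = sin(θ)^2
√|det(g)| = sin(θ) (taking 0 < θ < π so that |sin(θ)| = sin(θ))
Volume element: dV = sin(θ) dθ dφ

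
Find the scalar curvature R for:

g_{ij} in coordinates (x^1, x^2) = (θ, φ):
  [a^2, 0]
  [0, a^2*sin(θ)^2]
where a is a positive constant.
Non-zero Christoffel symbols (Γ^k_{ij} = Γ^k_{ji}):
Γ^θ_{φ φ} = -sin(2*θ)/2
Γ^φ_{θ φ} = 1/tan(θ)
Ricci tensor (R_{ij} = R^k_{ikj}): R_{θθ} = 1, R_{θφ} = 0, R_{φφ} = sin(θ)^2
Inverse metric: g^{θθ} = 1/a^2, g^{φφ} = 1/(a^2*sin(θ)^2)
R = g^{ij} R_{ij} = (1/a^2)(1) + (1/(a^2*sin(θ)^2))(sin(θ)^2) = 2/a^2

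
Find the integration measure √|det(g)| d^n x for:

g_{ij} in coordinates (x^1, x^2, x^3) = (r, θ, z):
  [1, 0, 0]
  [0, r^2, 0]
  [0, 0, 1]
det(g) = r^2
√|det(g)| = r
Volume element: dV = r dr dθ dz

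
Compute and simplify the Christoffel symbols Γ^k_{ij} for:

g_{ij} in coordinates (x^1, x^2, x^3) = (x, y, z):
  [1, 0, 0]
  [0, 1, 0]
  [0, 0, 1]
Using Γ^k_{ij} = (1/2) g^{km} (∂_i g_{mj} + ∂_j g_{mi} - ∂_m g_{ij}); the metric is diagonal, so only the m = k term contributes.
Every metric component is constant, so all ∂_m g_{ij} = 0 and every Christoffel symbol vanishes.
All Christoffel symbols are zero.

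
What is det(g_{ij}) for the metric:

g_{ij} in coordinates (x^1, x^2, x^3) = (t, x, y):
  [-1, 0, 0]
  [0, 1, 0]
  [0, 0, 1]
Diagonal metric: det(g) = g_{11}·g_{22}·g_{33}
= (-1)·(1)·(1)
det(g) = -1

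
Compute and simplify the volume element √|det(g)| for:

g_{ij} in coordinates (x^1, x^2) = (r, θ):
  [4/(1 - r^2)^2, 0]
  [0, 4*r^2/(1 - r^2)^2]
det(g) = 16*r^2/(1 - r^2)^4
√|det(g)| = 4*r/(r^2 - 1)^2
Volume element: dV = 4*r/(r^2 - 1)^2 dr dθ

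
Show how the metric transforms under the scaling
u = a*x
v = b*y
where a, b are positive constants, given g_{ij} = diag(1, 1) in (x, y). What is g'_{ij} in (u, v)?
Invert the transformation: x = u/a, y = v/b
g'_{ij} = (∂x^k/∂x'^i)(∂x^l/∂x'^j) g_{kl}; with g_{kl} = δ_{kl} this is Σ_k (∂x^k/∂x'^i)(∂x^k/∂x'^j).
Jacobian: ∂x/∂u = 1/a, ∂x/∂v = 0, ∂y/∂u = 0, ∂y/∂v = 1/b
g'_{uu} = (1/a)(1/a) + (0)(0) = 1/a^2
g'_{uv} = (1/a)(0) + (0)(1/b) = 0
g'_{vv} = (0)(0) + (1/b)(1/b) = 1/b^2
g'_{ij} = diag(1/a^2, 1/b^2)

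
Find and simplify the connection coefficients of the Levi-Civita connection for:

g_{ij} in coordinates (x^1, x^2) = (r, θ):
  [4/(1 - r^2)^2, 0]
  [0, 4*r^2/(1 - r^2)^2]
Using Γ^k_{ij} = (1/2) g^{km} (∂_i g_{mj} + ∂_j g_{mi} - ∂_m g_{ij}); the metric is diagonal, so only the m = k term contributes.
Non-zero symbols (using the symmetry Γ^k_{ij} = Γ^k_{ji}):
Γ^r_{r r} = (1/2) g^{rr} (∂_r g_{rr} + ∂_r g_{rr} - ∂_r g_{rr}) = (1/2)((1 - r^2)^2/4)((16*r/(1 - r^2)^3) + (16*r/(1 - r^2)^3) - (16*r/(1 - r^2)^3)) = 2*r/(1 - r^2)
Γ^r_{θ θ} = (1/2) g^{rr} (∂_θ g_{rθ} + ∂_θ g_{rθ} - ∂_r g_{θθ}) = (1/2)((1 - r^2)^2/4)((0) + (0) - (-8*(r^3 + r)/(r^2 - 1)^3)) = (r^3 + r)/(r^2 - 1)
Γ^θ_{r θ} = (1/2) g^{θθ} (∂_r g_{θθ} + ∂_θ g_{θr} - ∂_θ g_{rθ}) = (1/2)((1 - r^2)^2/(4*r^2))((-8*(r^3 + r)/(r^2 - 1)^3) + (0) - (0)) = (-r^2 - 1)/(r^3 - r)
All other Christoffel symbols are zero.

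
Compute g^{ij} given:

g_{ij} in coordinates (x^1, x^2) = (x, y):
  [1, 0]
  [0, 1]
The metric is diagonal, so g^{ij} is diagonal with entries 1/g_{ii}: diag(1, 1).
g^{ij}:
  [1, 0]
  [0, 1]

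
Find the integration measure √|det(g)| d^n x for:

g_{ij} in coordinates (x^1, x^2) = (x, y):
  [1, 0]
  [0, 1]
det(g) = 1
√|det(g)| = 1
Volume element: dV = 1 dx dy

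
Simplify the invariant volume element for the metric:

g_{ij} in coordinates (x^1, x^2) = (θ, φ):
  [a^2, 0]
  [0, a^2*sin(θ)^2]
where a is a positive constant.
det(g) = a^4*sin(θ)^2
√|det(g)| = a^2*sin(θ) (taking 0 < θ < π so that |sin(θ)| = sin(θ))
Volume element: dV = a^2*sin(θ) dθ dφ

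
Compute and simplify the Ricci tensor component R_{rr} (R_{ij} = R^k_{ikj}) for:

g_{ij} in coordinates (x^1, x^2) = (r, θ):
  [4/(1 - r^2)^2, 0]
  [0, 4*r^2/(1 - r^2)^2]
Non-zero Christoffel symbols (Γ^k_{ij} = Γ^k_{ji}):
Γ^r_{r r} = 2*r/(1 - r^2)
Γ^r_{θ θ} = (r^3 + r)/(r^2 - 1)
Γ^θ_{r θ} = (-r^2 - 1)/(r^3 - r)
R^r_{r r r} = 0 (a repeated index in an antisymmetric pair)
R^θ_{r θ r} = ∂_θ Γ^θ_{r r} - ∂_r Γ^θ_{r θ} + Γ^θ_{θ m} Γ^m_{r r} - Γ^θ_{r m} Γ^m_{r θ}
  = (0) - ((r^4 + 4*r^2 - 1)/(r^3 - r)^2) + (2*(r^2 + 1)/(r^2 - 1)^2) - ((r^2 + 1)^2/(r^3 - r)^2) = -4/(r^2 - 1)^2
R_{rr} = R^r_{r r r} + R^θ_{r θ r} = (0) + (-4/(r^2 - 1)^2) = -4/(r^2 - 1)^2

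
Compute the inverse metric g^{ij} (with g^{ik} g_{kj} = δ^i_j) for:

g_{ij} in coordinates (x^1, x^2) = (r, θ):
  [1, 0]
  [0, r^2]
The metric is diagonal, so g^{ij} is diagonal with entries 1/g_{ii}: diag(1, 1/(r^2)).
g^{ij}:
  [1, 0]
  [0, 1/r^2]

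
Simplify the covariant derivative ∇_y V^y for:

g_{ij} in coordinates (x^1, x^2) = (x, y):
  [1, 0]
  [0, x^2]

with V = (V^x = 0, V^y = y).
Non-zero Christoffel symbols:
Γ^x_{y y} = -x
Γ^y_{x y} = 1/x
∇_y V^y = ∂_y V^y + Γ^y_{y j} V^j
  = (1) + (1/x)(0) + (0)(y)
  = 1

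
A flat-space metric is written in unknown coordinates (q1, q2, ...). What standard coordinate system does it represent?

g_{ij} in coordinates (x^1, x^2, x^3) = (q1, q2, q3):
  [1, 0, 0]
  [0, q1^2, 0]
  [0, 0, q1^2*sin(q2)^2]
The line element ds^2 = dq1^2 + q1^2 dq2^2 + q1^2 sin(q2)^2 dq3^2 is dr^2 + r^2 dθ^2 + r^2 sin(θ)^2 dφ^2 with q1 = r, q2 = θ, q3 = φ.
spherical coordinates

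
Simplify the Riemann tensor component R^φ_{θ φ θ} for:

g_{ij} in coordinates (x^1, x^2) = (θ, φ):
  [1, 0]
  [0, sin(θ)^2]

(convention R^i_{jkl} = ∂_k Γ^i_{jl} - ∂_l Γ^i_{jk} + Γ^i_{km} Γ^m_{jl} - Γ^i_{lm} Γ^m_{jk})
Non-zero Christoffel symbols (Γ^k_{ij} = Γ^k_{ji}):
Γ^θ_{φ φ} = -sin(2*θ)/2
Γ^φ_{θ φ} = 1/tan(θ)
R^φ_{θ φ θ} = ∂_φ Γ^φ_{θ θ} - ∂_θ Γ^φ_{θ φ} + Γ^φ_{φ m} Γ^m_{θ θ} - Γ^φ_{θ m} Γ^m_{θ φ}
  = (0) - (-1/sin(θ)^2) + (0) - (1/tan(θ)^2) = 1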